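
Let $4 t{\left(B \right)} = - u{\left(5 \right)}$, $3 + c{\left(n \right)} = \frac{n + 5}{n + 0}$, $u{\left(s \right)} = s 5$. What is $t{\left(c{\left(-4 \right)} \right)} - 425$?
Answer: $- \frac{1725}{4} \approx -431.25$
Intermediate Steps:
$u{\left(s \right)} = 5 s$
$c{\left(n \right)} = -3 + \frac{5 + n}{n}$ ($c{\left(n \right)} = -3 + \frac{n + 5}{n + 0} = -3 + \frac{5 + n}{n}$)
$t{\left(B \right)} = - \frac{25}{4}$ ($t{\left(B \right)} = \frac{\left(-1\right) 5 \cdot 5}{4} = \frac{\left(-1\right) 25}{4} = \frac{1}{4} \left(-25\right) = - \frac{25}{4}$)
$t{\left(c{\left(-4 \right)} \right)} - 425 = - \frac{25}{4} - 425 = - \frac{1725}{4}$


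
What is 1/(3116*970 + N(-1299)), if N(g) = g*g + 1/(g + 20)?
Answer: 1279/6023988958 ≈ 2.1232e-7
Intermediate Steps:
N(g) = g**2 + 1/(20 + g)
1/(3116*970 + N(-1299)) = 1/(3116*970 + (1 + (-1299)**3 + 20*(-1299)**2)/(20 - 1299)) = 1/(3022520 + (1 - 2191933899 + 20*1687401)/(-1279)) = 1/(3022520 - (1 - 2191933899 + 33748020)/1279) = 1/(3022520 - 1/1279*(-2158185878)) = 1/(3022520 + 2158185878/1279) = 1/(6023988958/1279) = 1279/6023988958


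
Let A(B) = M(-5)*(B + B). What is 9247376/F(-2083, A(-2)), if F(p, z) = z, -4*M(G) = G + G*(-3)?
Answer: 4623688/5 ≈ 9.2474e+5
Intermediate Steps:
M(G) = G/2 (M(G) = -(G + G*(-3))/4 = -(G - 3*G)/4 = -(-1)*G/2 = G/2)
A(B) = -5*B (A(B) = ((½)*(-5))*(B + B) = -5*B)
9247376/F(-2083, A(-2)) = 9247376/((-5*(-2))) = 9247376/10 = 9247376*(⅒) = 4623688/5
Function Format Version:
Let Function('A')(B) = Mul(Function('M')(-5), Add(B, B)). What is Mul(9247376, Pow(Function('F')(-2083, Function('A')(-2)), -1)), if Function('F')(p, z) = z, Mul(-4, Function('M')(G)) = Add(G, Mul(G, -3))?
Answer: Rational(4623688, 5) ≈ 9.2474e+5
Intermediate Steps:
Function('M')(G) = Mul(Rational(1, 2), G) (Function('M')(G) = Mul(Rational(-1, 4), Add(G, Mul(G, -3))) = Mul(Rational(-1, 4), Add(G, Mul(-3, G))) = Mul(Rational(-1, 4), Mul(-2, G)) = Mul(Rational(1, 2), G))
Function('A')(B) = Mul(-5, B) (Function('A')(B) = Mul(Mul(Rational(1, 2), -5), Add(B, B)) = Mul(Rational(-5, 2), Mul(2, B)) = Mul(-5, B))
Mul(9247376, Pow(Function('F')(-2083, Function('A')(-2)), -1)) = Mul(9247376, Pow(Mul(-5, -2), -1)) = Mul(9247376, Pow(10, -1)) = Mul(9247376, Rational(1, 10)) = Rational(4623688, 5)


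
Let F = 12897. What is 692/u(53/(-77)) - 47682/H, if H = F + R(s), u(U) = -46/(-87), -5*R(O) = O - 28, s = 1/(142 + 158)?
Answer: 580946038698/445139677 ≈ 1305.1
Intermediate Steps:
s = 1/300 ≈ 0.0033333
R(O) = 28/5 - O/5 (R(O) = -(O - 28)/5 = -(-28 + O)/5 = 28/5 - O/5)
u(U) = 46/87 (u(U) = -46*(-1/87) = 46/87)
H = 19353899/1500 (H = 12897 + (28/5 - ⅕*1/300) = 12897 + (28/5 - 1/1500) = 12897 + 8399/1500 = 19353899/1500 ≈ 12903.)
692/u(53/(-77)) - 47682/H = 692/(46/87) - 47682/19353899/1500 = 692*(87/46) - 47682*1500/19353899 = 30102/23 - 71523000/19353899 = 580946038698/445139677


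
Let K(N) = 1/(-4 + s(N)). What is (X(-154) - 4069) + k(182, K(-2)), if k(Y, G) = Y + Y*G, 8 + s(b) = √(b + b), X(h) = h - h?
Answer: -144365/37 - 91*I/37 ≈ -3901.8 - 2.4595*I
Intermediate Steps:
X(h) = 0
s(b) = -8 + √2*√b (s(b) = -8 + √(b + b) = -8 + √(2*b) = -8 + √2*√b)
K(N) = 1/(-12 + √2*√N) (K(N) = 1/(-4 + (-8 + √2*√N)) = 1/(-12 + √2*√N))
k(Y, G) = Y + G*Y
(X(-154) - 4069) + k(182, K(-2)) = (0 - 4069) + 182*(1 + 1/(-12 + √2*√(-2))) = -4069 + 182*(1 + 1/(-12 + √2*(I*√2))) = -4069 + 182*(1 + 1/(-12 + 2*I)) = -4069 + 182*(1 + (-12 - 2*I)/148) = -4069 + (182 + 91*(-12 - 2*I)/74) = -3887 + 91*(-12 - 2*I)/74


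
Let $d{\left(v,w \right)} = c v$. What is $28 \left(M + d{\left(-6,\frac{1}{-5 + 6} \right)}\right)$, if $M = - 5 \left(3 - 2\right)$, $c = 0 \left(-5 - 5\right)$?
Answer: $-140$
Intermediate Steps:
$c = 0$ ($c = 0 \left(-10\right) = 0$)
$d{\left(v,w \right)} = 0$ ($d{\left(v,w \right)} = 0 v = 0$)
$M = -5$ ($M = \left(-5\right) 1 = -5$)
$28 \left(M + d{\left(-6,\frac{1}{-5 + 6} \right)}\right) = 28 \left(-5 + 0\right) = 28 \left(-5\right) = -140$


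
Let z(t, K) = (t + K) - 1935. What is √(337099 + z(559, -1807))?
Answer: 2*√83479 ≈ 577.85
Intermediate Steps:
z(t, K) = -1935 + K + t (z(t, K) = (K + t) - 1935 = -1935 + K + t)
√(337099 + z(559, -1807)) = √(337099 + (-1935 - 1807 + 559)) = √(337099 - 3183) = √333916 = 2*√83479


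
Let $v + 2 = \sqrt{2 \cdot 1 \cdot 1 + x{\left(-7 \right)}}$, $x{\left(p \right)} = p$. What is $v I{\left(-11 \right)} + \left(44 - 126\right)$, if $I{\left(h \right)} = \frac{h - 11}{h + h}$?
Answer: $-84 + i \sqrt{5} \approx -84.0 + 2.2361 i$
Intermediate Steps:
$I{\left(h \right)} = \frac{-11 + h}{2 h}$
$v = -2 + i \sqrt{5}$ ($v = -2 + \sqrt{2 \cdot 1 \cdot 1 - 7} = -2 + \sqrt{2 \cdot 1 - 7} = -2 + \sqrt{2 - 7} = -2 + \sqrt{-5} = -2 + i \sqrt{5} \approx -2.0 + 2.2361 i$)
$v I{\left(-11 \right)} + \left(44 - 126\right) = \left(-2 + i \sqrt{5}\right) \frac{-11 - 11}{2 \left(-11\right)} + \left(44 - 126\right) = \left(-2 + i \sqrt{5}\right) \frac{1}{2} \left(- \frac{1}{11}\right) \left(-22\right) - 82 = \left(-2 + i \sqrt{5}\right) 1 - 82 = \left(-2 + i \sqrt{5}\right) - 82 = -84 + i \sqrt{5}$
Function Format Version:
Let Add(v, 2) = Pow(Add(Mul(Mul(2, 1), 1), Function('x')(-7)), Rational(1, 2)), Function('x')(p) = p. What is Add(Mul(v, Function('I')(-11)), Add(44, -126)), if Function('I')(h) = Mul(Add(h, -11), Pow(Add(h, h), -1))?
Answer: Add(-84, Mul(I, Pow(5, Rational(1, 2)))) ≈ Add(-84.000, Mul(2.2361, I))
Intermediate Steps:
Function('I')(h) = Mul(Rational(1, 2), Pow(h, -1), Add(-11, h)) (Function('I')(h) = Mul(Add(-11, h), Pow(Mul(2, h), -1)) = Mul(Add(-11, h), Mul(Rational(1, 2), Pow(h, -1))) = Mul(Rational(1, 2), Pow(h, -1), Add(-11, h)))
v = Add(-2, Mul(I, Pow(5, Rational(1, 2)))) (v = Add(-2, Pow(Add(Mul(Mul(2, 1), 1), -7), Rational(1, 2))) = Add(-2, Pow(Add(Mul(2, 1), -7), Rational(1, 2))) = Add(-2, Pow(Add(2, -7), Rational(1, 2))) = Add(-2, Pow(-5, Rational(1, 2))) = Add(-2, Mul(I, Pow(5, Rational(1, 2)))) ≈ Add(-2.0000, Mul(2.2361, I)))
Add(Mul(v, Function('I')(-11)), Add(44, -126)) = Add(Mul(Add(-2, Mul(I, Pow(5, Rational(1, 2)))), Mul(Rational(1, 2), Pow(-11, -1), Add(-11, -11))), Add(44, -126)) = Add(Mul(Add(-2, Mul(I, Pow(5, Rational(1, 2)))), Mul(Rational(1, 2), Rational(-1, 11), -22)), -82) = Add(Mul(Add(-2, Mul(I, Pow(5, Rational(1, 2)))), 1), -82) = Add(Add(-2, Mul(I, Pow(5, Rational(1, 2)))), -82) = Add(-84, Mul(I, Pow(5, Rational(1, 2))))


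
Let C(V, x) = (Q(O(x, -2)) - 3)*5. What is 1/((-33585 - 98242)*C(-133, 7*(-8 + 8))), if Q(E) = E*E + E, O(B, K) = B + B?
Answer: 1/1977405 ≈ 5.0571e-7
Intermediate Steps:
O(B, K) = 2*B
Q(E) = E + E**2 (Q(E) = E**2 + E = E + E**2)
C(V, x) = -15 + 10*x*(1 + 2*x) (C(V, x) = ((2*x)*(1 + 2*x) - 3)*5 = (2*x*(1 + 2*x) - 3)*5 = (-3 + 2*x*(1 + 2*x))*5 = -15 + 10*x*(1 + 2*x))
1/((-33585 - 98242)*C(-133, 7*(-8 + 8))) = 1/((-33585 - 98242)*(-15 + 10*(7*(-8 + 8)) + 20*(7*(-8 + 8))**2)) = 1/((-131827)*(-15 + 10*(7*0) + 20*(7*0)**2)) = -1/(131827*(-15 + 10*0 + 20*0**2)) = -1/(131827*(-15 + 0 + 20*0)) = -1/(131827*(-15 + 0 + 0)) = -1/131827/(-15) = -1/131827*(-1/15) = 1/1977405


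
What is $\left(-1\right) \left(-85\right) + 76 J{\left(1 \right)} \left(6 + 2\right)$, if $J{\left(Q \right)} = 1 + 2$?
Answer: $1909$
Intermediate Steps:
$J{\left(Q \right)} = 3$
$\left(-1\right) \left(-85\right) + 76 J{\left(1 \right)} \left(6 + 2\right) = \left(-1\right) \left(-85\right) + 76 \cdot 3 \left(6 + 2\right) = 85 + 76 \cdot 3 \cdot 8 = 85 + 76 \cdot 24 = 85 + 1824 = 1909$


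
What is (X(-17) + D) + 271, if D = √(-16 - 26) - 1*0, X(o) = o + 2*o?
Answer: 220 + I*√42 ≈ 220.0 + 6.4807*I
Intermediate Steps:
X(o) = 3*o
D = I*√42 (D = √(-42) + 0 = I*√42 + 0 = I*√42 ≈ 6.4807*I)
(X(-17) + D) + 271 = (3*(-17) + I*√42) + 271 = (-51 + I*√42) + 271 = 220 + I*√42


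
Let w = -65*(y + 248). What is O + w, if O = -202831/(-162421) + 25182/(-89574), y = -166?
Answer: -12921747587908/2424783109 ≈ -5329.0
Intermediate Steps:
w = -5330 (w = -65*(-166 + 248) = -65*82 = -5330)
O = 2346383062/2424783109 (O = -202831*(-1/162421) + 25182*(-1/89574) = 202831/162421 - 4197/14929 = 2346383062/2424783109 ≈ 0.96767)
O + w = 2346383062/2424783109 - 5330 = -12921747587908/2424783109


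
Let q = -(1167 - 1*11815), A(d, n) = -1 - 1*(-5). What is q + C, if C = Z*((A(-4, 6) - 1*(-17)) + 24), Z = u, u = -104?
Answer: 5968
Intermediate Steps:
A(d, n) = 4 (A(d, n) = -1 + 5 = 4)
Z = -104
q = 10648 (q = -(1167 - 11815) = -1*(-10648) = 10648)
C = -4680 (C = -104*((4 - 1*(-17)) + 24) = -104*((4 + 17) + 24) = -104*(21 + 24) = -104*45 = -4680)
q + C = 10648 - 4680 = 5968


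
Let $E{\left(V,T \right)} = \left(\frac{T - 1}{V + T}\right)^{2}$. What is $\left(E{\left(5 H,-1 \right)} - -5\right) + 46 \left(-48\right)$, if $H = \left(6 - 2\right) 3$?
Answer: $- \frac{7668639}{3481} \approx -2203.0$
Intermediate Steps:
$H = 12$ ($H = 4 \cdot 3 = 12$)
$E{\left(V,T \right)} = \frac{\left(-1 + T\right)^{2}}{\left(T + V\right)^{2}}$ ($E{\left(V,T \right)} = \left(\frac{-1 + T}{T + V}\right)^{2} = \frac{\left(-1 + T\right)^{2}}{\left(T + V\right)^{2}}$)
$\left(E{\left(5 H,-1 \right)} - -5\right) + 46 \left(-48\right) = \left(\frac{\left(-1 - 1\right)^{2}}{\left(-1 + 5 \cdot 12\right)^{2}} - -5\right) + 46 \left(-48\right) = \left(\frac{\left(-2\right)^{2}}{\left(-1 + 60\right)^{2}} + 5\right) - 2208 = \left(\frac{4}{3481} + 5\right) - 2208 = \frac{17409}{3481} - 2208 = - \frac{7668639}{3481}$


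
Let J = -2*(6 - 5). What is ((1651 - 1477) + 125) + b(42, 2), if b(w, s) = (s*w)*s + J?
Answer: 465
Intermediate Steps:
J = -2 (J = -2*1 = -2)
b(w, s) = -2 + w*s² (b(w, s) = (s*w)*s - 2 = w*s² - 2 = -2 + w*s²)
((1651 - 1477) + 125) + b(42, 2) = ((1651 - 1477) + 125) + (-2 + 42*2²) = (174 + 125) + (-2 + 42*4) = 299 + (-2 + 168) = 299 + 166 = 465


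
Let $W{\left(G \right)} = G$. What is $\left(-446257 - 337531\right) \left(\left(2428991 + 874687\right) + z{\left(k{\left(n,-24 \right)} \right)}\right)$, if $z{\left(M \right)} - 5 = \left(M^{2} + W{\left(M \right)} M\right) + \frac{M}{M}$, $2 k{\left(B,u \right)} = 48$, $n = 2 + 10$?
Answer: $-2590290798768$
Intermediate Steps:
$n = 12$
$k{\left(B,u \right)} = 24$ ($k{\left(B,u \right)} = \frac{1}{2} \cdot 48 = 24$)
$z{\left(M \right)} = 6 + 2 M^{2}$ ($z{\left(M \right)} = 5 + \left(\left(M^{2} + M M\right) + \frac{M}{M}\right) = 5 + \left(\left(M^{2} + M^{2}\right) + 1\right) = 5 + \left(2 M^{2} + 1\right) = 5 + \left(1 + 2 M^{2}\right) = 6 + 2 M^{2}$)
$\left(-446257 - 337531\right) \left(\left(2428991 + 874687\right) + z{\left(k{\left(n,-24 \right)} \right)}\right) = \left(-446257 - 337531\right) \left(\left(2428991 + 874687\right) + \left(6 + 2 \cdot 24^{2}\right)\right) = - 783788 \left(3303678 + \left(6 + 2 \cdot 576\right)\right) = - 783788 \left(3303678 + \left(6 + 1152\right)\right) = - 783788 \left(3303678 + 1158\right) = \left(-783788\right) 3304836 = -2590290798768$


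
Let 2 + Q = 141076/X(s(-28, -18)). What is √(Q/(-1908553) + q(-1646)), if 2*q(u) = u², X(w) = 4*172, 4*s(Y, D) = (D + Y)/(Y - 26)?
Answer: √36495138649456190831937/164135558 ≈ 1163.9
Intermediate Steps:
s(Y, D) = (D + Y)/(4*(-26 + Y)) (s(Y, D) = ((D + Y)/(Y - 26))/4 = ((D + Y)/(-26 + Y))/4 = (D + Y)/(4*(-26 + Y)))
X(w) = 688
Q = 34925/172 (Q = -2 + 141076/688 = -2 + 141076*(1/688) = -2 + 35269/172 = 34925/172 ≈ 203.05)
q(u) = u²/2
√(Q/(-1908553) + q(-1646)) = √((34925/172)/(-1908553) + (½)*(-1646)²) = √((34925/172)*(-1/1908553) + (½)*2709316) = √(-34925/328271116 + 1354658) = √(444695093423403/328271116) = √36495138649456190831937/164135558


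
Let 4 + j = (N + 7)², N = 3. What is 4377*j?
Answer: 420192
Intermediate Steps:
j = 96 (j = -4 + (3 + 7)² = -4 + 10² = -4 + 100 = 96)
4377*j = 4377*96 = 420192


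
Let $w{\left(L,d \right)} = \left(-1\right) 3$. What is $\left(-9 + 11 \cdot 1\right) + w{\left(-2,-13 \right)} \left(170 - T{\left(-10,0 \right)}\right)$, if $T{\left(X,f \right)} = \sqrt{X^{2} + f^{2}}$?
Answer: $-478$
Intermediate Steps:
$w{\left(L,d \right)} = -3$
$\left(-9 + 11 \cdot 1\right) + w{\left(-2,-13 \right)} \left(170 - T{\left(-10,0 \right)}\right) = \left(-9 + 11 \cdot 1\right) - 3 \left(170 - \sqrt{\left(-10\right)^{2} + 0^{2}}\right) = \left(-9 + 11\right) - 3 \left(170 - \sqrt{100 + 0}\right) = 2 - 3 \left(170 - \sqrt{100}\right) = 2 - 3 \left(170 - 10\right) = 2 - 480 = -478$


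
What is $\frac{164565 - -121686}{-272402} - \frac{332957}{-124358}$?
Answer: $\frac{1059625978}{651449383} \approx 1.6266$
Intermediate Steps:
$\frac{164565 - -121686}{-272402} - \frac{332957}{-124358} = \left(164565 + 121686\right) \left(- \frac{1}{272402}\right) - - \frac{332957}{124358} = 286251 \left(- \frac{1}{272402}\right) + \frac{332957}{124358} = - \frac{286251}{272402} + \frac{332957}{124358} = \frac{1059625978}{651449383}$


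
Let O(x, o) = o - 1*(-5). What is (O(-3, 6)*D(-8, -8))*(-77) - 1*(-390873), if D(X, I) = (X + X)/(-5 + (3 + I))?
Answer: 1947589/5 ≈ 3.8952e+5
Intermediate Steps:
O(x, o) = 5 + o (O(x, o) = o + 5 = 5 + o)
D(X, I) = 2*X/(-2 + I) (D(X, I) = (2*X)/(-2 + I) = 2*X/(-2 + I))
(O(-3, 6)*D(-8, -8))*(-77) - 1*(-390873) = ((5 + 6)*(2*(-8)/(-2 - 8)))*(-77) - 1*(-390873) = (11*(2*(-8)/(-10)))*(-77) + 390873 = (11*(2*(-8)*(-⅒)))*(-77) + 390873 = (11*(8/5))*(-77) + 390873 = (88/5)*(-77) + 390873 = -6776/5 + 390873 = 1947589/5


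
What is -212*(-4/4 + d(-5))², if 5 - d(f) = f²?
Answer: -93492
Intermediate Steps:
d(f) = 5 - f²
-212*(-4/4 + d(-5))² = -212*(-4/4 + (5 - 1*(-5)²))² = -212*(-4*¼ + (5 - 1*25))² = -212*(-1 + (5 - 25))² = -212*(-1 - 20)² = -212*(-21)² = -212*441 = -93492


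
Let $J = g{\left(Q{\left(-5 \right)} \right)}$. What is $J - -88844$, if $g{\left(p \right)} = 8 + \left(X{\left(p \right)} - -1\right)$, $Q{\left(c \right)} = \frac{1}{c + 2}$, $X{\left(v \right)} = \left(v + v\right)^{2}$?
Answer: $\frac{799681}{9} \approx 88854.0$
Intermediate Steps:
$X{\left(v \right)} = 4 v^{2}$ ($X{\left(v \right)} = \left(2 v\right)^{2} = 4 v^{2}$)
$Q{\left(c \right)} = \frac{1}{2 + c}$
$g{\left(p \right)} = 9 + 4 p^{2}$ ($g{\left(p \right)} = 8 + \left(4 p^{2} - -1\right) = 8 + \left(4 p^{2} + 1\right) = 8 + \left(1 + 4 p^{2}\right) = 9 + 4 p^{2}$)
$J = \frac{85}{9}$ ($J = 9 + 4 \left(\frac{1}{2 - 5}\right)^{2} = 9 + 4 \left(\frac{1}{-3}\right)^{2} = 9 + 4 \left(- \frac{1}{3}\right)^{2} = 9 + 4 \cdot \frac{1}{9} = 9 + \frac{4}{9} = \frac{85}{9} \approx 9.4444$)
$J - -88844 = \frac{85}{9} - -88844 = \frac{85}{9} + 88844 = \frac{799681}{9}$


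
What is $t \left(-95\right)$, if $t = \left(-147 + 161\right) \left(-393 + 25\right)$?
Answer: $489440$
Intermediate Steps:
$t = -5152$ ($t = 14 \left(-368\right) = -5152$)
$t \left(-95\right) = \left(-5152\right) \left(-95\right) = 489440$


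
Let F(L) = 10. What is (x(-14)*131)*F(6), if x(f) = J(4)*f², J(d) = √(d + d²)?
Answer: 513520*√5 ≈ 1.1483e+6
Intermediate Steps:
x(f) = 2*√5*f² (x(f) = √(4*(1 + 4))*f² = √(4*5)*f² = √20*f² = (2*√5)*f² = 2*√5*f²)
(x(-14)*131)*F(6) = ((2*√5*(-14)²)*131)*10 = ((2*√5*196)*131)*10 = ((392*√5)*131)*10 = (51352*√5)*10 = 513520*√5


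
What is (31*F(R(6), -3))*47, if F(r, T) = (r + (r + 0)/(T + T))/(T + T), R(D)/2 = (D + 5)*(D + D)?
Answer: -160270/3 ≈ -53423.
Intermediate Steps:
R(D) = 4*D*(5 + D) (R(D) = 2*((D + 5)*(D + D)) = 2*((5 + D)*(2*D)) = 2*(2*D*(5 + D)) = 4*D*(5 + D))
F(r, T) = (r + r/(2*T))/(2*T) (F(r, T) = (r + r/((2*T)))/((2*T)) = (r + r*(1/(2*T)))*(1/(2*T)) = (r + r/(2*T))*(1/(2*T)) = (r + r/(2*T))/(2*T))
(31*F(R(6), -3))*47 = (31*((¼)*(4*6*(5 + 6))*(1 + 2*(-3))/(-3)²))*47 = (31*((¼)*(4*6*11)*(⅑)*(1 - 6)))*47 = (31*((¼)*264*(⅑)*(-5)))*47 = (31*(-110/3))*47 = -3410/3*47 = -160270/3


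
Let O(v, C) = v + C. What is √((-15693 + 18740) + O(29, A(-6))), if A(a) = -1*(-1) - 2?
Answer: 5*√123 ≈ 55.453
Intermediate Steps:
A(a) = -1 (A(a) = 1 - 2 = -1)
O(v, C) = C + v
√((-15693 + 18740) + O(29, A(-6))) = √((-15693 + 18740) + (-1 + 29)) = √(3047 + 28) = √3075 = 5*√123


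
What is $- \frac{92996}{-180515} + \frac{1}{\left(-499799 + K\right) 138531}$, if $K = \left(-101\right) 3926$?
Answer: $\frac{2309440318420037}{4482866134953225} \approx 0.51517$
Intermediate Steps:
$K = -396526$
$- \frac{92996}{-180515} + \frac{1}{\left(-499799 + K\right) 138531} = - \frac{92996}{-180515} + \frac{1}{\left(-499799 - 396526\right) 138531} = \left(-92996\right) \left(- \frac{1}{180515}\right) + \frac{1}{-896325} \cdot \frac{1}{138531} = \frac{92996}{180515} - \frac{1}{124168798575} = \frac{2309440318420037}{4482866134953225}$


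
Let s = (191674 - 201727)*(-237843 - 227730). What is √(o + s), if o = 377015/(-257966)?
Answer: √311464395263613819074/257966 ≈ 68414.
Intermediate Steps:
s = 4680405369 (s = -10053*(-465573) = 4680405369)
o = -377015/257966 (o = 377015*(-1/257966) = -377015/257966 ≈ -1.4615)
√(o + s) = √(-377015/257966 + 4680405369) = √(1207385451042439/257966) = √311464395263613819074/257966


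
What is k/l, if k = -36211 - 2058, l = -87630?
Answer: 38269/87630 ≈ 0.43671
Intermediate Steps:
k = -38269
k/l = -38269/(-87630) = -38269*(-1/87630) = 38269/87630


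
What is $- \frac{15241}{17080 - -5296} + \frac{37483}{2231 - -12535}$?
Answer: $\frac{306835501}{165202008} \approx 1.8573$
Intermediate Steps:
$- \frac{15241}{17080 - -5296} + \frac{37483}{2231 - -12535} = - \frac{15241}{17080 + 5296} + \frac{37483}{2231 + 12535} = - \frac{15241}{22376} + \frac{37483}{14766} = \frac{306835501}{165202008}$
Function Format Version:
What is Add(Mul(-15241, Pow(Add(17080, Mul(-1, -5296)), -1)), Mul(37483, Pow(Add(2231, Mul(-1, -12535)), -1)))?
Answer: Rational(306835501, 165202008) ≈ 1.8573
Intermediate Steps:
Add(Mul(-15241, Pow(Add(17080, Mul(-1, -5296)), -1)), Mul(37483, Pow(Add(2231, Mul(-1, -12535)), -1))) = Add(Mul(-15241, Pow(Add(17080, 5296), -1)), Mul(37483, Pow(Add(2231, 12535), -1))) = Add(Mul(-15241, Pow(22376, -1)), Mul(37483, Pow(14766, -1))) = Add(Mul(-15241, Rational(1, 22376)), Mul(37483, Rational(1, 14766))) = Add(Rational(-15241, 22376), Rational(37483, 14766)) = Rational(306835501, 165202008)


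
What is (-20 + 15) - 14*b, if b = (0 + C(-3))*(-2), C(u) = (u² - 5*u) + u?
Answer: 583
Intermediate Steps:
C(u) = u² - 4*u
b = -42 (b = (0 - 3*(-4 - 3))*(-2) = (0 - 3*(-7))*(-2) = (0 + 21)*(-2) = 21*(-2) = -42)
(-20 + 15) - 14*b = (-20 + 15) - 14*(-42) = -5 + 588 = 583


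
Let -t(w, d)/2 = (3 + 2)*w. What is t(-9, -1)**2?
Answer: 8100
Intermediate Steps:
t(w, d) = -10*w (t(w, d) = -2*(3 + 2)*w = -10*w)
t(-9, -1)**2 = (-10*(-9))**2 = 90**2 = 8100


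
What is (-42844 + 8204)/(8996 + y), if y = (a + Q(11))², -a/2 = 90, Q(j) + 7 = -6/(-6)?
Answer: -4330/5449 ≈ -0.79464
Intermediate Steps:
Q(j) = -6 (Q(j) = -7 - 6/(-6) = -7 - 6*(-⅙) = -7 + 1 = -6)
a = -180 (a = -2*90 = -180)
y = 34596 (y = (-180 - 6)² = (-186)² = 34596)
(-42844 + 8204)/(8996 + y) = (-42844 + 8204)/(8996 + 34596) = -34640/43592 = -34640*1/43592 = -4330/5449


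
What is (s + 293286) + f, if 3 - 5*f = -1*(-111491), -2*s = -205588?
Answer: 1868912/5 ≈ 3.7378e+5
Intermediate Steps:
s = 102794 (s = -½*(-205588) = 102794)
f = -111488/5 (f = ⅗ - (-1)*(-111491)/5 = ⅗ - ⅕*111491 = ⅗ - 111491/5 = -111488/5 ≈ -22298.)
(s + 293286) + f = (102794 + 293286) - 111488/5 = 396080 - 111488/5 = 1868912/5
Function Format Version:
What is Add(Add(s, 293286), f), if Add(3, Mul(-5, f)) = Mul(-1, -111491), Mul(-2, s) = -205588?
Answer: Rational(1868912, 5) ≈ 3.7378e+5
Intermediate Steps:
s = 102794 (s = Mul(Rational(-1, 2), -205588) = 102794)
f = Rational(-111488, 5) (f = Add(Rational(3, 5), Mul(Rational(-1, 5), Mul(-1, -111491))) = Add(Rational(3, 5), Mul(Rational(-1, 5), 111491)) = Add(Rational(3, 5), Rational(-111491, 5)) = Rational(-111488, 5) ≈ -22298.)
Add(Add(s, 293286), f) = Add(Add(102794, 293286), Rational(-111488, 5)) = Add(396080, Rational(-111488, 5)) = Rational(1868912, 5)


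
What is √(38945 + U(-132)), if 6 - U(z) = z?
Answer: 11*√323 ≈ 197.69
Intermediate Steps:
U(z) = 6 - z
√(38945 + U(-132)) = √(38945 + (6 - 1*(-132))) = √(38945 + (6 + 132)) = √(38945 + 138) = √39083 = 11*√323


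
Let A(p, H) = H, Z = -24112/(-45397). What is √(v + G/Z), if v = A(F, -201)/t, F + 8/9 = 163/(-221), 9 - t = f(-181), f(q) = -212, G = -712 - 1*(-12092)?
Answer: √78560351579359/60554 ≈ 146.37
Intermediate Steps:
G = 11380 (G = -712 + 12092 = 11380)
Z = 2192/4127 (Z = -24112*(-1/45397) = 2192/4127 ≈ 0.53114)
t = 221 (t = 9 - 1*(-212) = 9 + 212 = 221)
F = -3235/1989 (F = -8/9 + 163/(-221) = -8/9 + 163*(-1/221) = -8/9 - 163/221 = -3235/1989 ≈ -1.6264)
v = -201/221 ≈ -0.90950
√(v + G/Z) = √(-201/221 + 11380/(2192/4127)) = √(-201/221 + 11380*(4127/2192)) = √(-201/221 + 11741315/548) = √(2594720467/121108) = √78560351579359/60554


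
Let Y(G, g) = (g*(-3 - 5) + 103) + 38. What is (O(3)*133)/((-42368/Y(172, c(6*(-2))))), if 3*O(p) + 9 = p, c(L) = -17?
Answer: 36841/21184 ≈ 1.7391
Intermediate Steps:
O(p) = -3 + p/3
Y(G, g) = 141 - 8*g (Y(G, g) = (g*(-8) + 103) + 38 = (-8*g + 103) + 38 = (103 - 8*g) + 38 = 141 - 8*g)
(O(3)*133)/((-42368/Y(172, c(6*(-2))))) = ((-3 + (1/3)*3)*133)/((-42368/(141 - 8*(-17)))) = ((-3 + 1)*133)/((-42368/(141 + 136))) = (-2*133)/((-42368/277)) = -266/((-42368*1/277)) = -266/(-42368/277) = -266*(-277/42368) = 36841/21184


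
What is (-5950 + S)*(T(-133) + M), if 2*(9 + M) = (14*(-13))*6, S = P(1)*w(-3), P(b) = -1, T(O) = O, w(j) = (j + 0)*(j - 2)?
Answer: 4103920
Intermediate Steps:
w(j) = j*(-2 + j)
S = -15 (S = -(-3)*(-2 - 3) = -(-3)*(-5) = -1*15 = -15)
M = -555 (M = -9 + ((14*(-13))*6)/2 = -9 + (-182*6)/2 = -9 + (½)*(-1092) = -9 - 546 = -555)
(-5950 + S)*(T(-133) + M) = (-5950 - 15)*(-133 - 555) = -5965*(-688) = 4103920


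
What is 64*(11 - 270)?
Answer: -16576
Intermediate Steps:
64*(11 - 270) = 64*(-259) = -16576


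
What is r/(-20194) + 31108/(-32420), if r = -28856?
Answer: 38414571/81836185 ≈ 0.46941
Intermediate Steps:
r/(-20194) + 31108/(-32420) = -28856/(-20194) + 31108/(-32420) = -28856*(-1/20194) + 31108*(-1/32420) = 14428/10097 - 7777/8105 = 38414571/81836185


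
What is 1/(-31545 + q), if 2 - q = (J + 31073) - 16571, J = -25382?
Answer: -1/20663 ≈ -4.8396e-5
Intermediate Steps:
q = 10882 (q = 2 - ((-25382 + 31073) - 16571) = 2 - (5691 - 16571) = 2 - 1*(-10880) = 2 + 10880 = 10882)
1/(-31545 + q) = 1/(-31545 + 10882) = 1/(-20663) = -1/20663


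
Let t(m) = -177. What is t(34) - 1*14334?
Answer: -14511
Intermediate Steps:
t(34) - 1*14334 = -177 - 1*14334 = -177 - 14334 = -14511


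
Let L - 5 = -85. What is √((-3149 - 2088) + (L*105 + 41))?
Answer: 2*I*√3399 ≈ 116.6*I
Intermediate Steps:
L = -80 (L = 5 - 85 = -80)
√((-3149 - 2088) + (L*105 + 41)) = √((-3149 - 2088) + (-80*105 + 41)) = √(-5237 + (-8400 + 41)) = √(-5237 - 8359) = √(-13596) = 2*I*√3399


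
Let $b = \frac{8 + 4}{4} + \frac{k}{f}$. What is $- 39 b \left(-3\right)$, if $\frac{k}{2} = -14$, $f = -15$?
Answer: $\frac{2847}{5} \approx 569.4$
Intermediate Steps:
$k = -28$ ($k = 2 \left(-14\right) = -28$)
$b = \frac{73}{15}$ ($b = \frac{8 + 4}{4} - \frac{28}{-15} = 12 \cdot \frac{1}{4} - - \frac{28}{15} = 3 + \frac{28}{15} = \frac{73}{15} \approx 4.8667$)
$- 39 b \left(-3\right) = \left(-39\right) \frac{73}{15} \left(-3\right) = \left(- \frac{949}{5}\right) \left(-3\right) = \frac{2847}{5}$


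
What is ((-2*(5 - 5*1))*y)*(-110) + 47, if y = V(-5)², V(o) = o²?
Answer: 47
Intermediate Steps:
y = 625 (y = ((-5)²)² = 25² = 625)
((-2*(5 - 5*1))*y)*(-110) + 47 = (-2*(5 - 5*1)*625)*(-110) + 47 = (-2*(5 - 5)*625)*(-110) + 47 = (-2*0*625)*(-110) + 47 = (0*625)*(-110) + 47 = 0*(-110) + 47 = 0 + 47 = 47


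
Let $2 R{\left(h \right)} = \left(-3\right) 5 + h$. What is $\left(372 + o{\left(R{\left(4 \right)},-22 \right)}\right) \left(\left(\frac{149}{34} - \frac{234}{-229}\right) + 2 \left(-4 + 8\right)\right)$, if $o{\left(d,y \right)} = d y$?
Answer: $\frac{3026585}{458} \approx 6608.3$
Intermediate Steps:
$R{\left(h \right)} = - \frac{15}{2} + \frac{h}{2}$ ($R{\left(h \right)} = \frac{\left(-3\right) 5 + h}{2} = \frac{-15 + h}{2} = - \frac{15}{2} + \frac{h}{2}$)
$\left(372 + o{\left(R{\left(4 \right)},-22 \right)}\right) \left(\left(\frac{149}{34} - \frac{234}{-229}\right) + 2 \left(-4 + 8\right)\right) = \left(372 + \left(- \frac{15}{2} + \frac{1}{2} \cdot 4\right) \left(-22\right)\right) \left(\left(\frac{149}{34} - \frac{234}{-229}\right) + 2 \left(-4 + 8\right)\right) = \left(372 + \left(- \frac{15}{2} + 2\right) \left(-22\right)\right) \left(\left(149 \cdot \frac{1}{34} - - \frac{234}{229}\right) + 2 \cdot 4\right) = \left(372 - -121\right) \left(\left(\frac{149}{34} + \frac{234}{229}\right) + 8\right) = \left(372 + 121\right) \left(\frac{42077}{7786} + 8\right) = 493 \cdot \frac{104365}{7786} = \frac{3026585}{458}$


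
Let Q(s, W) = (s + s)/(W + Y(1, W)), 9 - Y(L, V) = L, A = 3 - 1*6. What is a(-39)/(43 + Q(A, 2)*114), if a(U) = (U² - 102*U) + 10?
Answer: -27545/127 ≈ -216.89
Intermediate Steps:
A = -3 (A = 3 - 6 = -3)
Y(L, V) = 9 - L
Q(s, W) = 2*s/(8 + W) (Q(s, W) = (s + s)/(W + (9 - 1*1)) = (2*s)/(W + (9 - 1)) = (2*s)/(W + 8) = (2*s)/(8 + W) = 2*s/(8 + W))
a(U) = 10 + U² - 102*U
a(-39)/(43 + Q(A, 2)*114) = (10 + (-39)² - 102*(-39))/(43 + (2*(-3)/(8 + 2))*114) = (10 + 1521 + 3978)/(43 + (2*(-3)/10)*114) = 5509/(43 + (2*(-3)*(⅒))*114) = 5509/(43 - ⅗*114) = 5509/(43 - 342/5) = 5509/(-127/5) = 5509*(-5/127) = -27545/127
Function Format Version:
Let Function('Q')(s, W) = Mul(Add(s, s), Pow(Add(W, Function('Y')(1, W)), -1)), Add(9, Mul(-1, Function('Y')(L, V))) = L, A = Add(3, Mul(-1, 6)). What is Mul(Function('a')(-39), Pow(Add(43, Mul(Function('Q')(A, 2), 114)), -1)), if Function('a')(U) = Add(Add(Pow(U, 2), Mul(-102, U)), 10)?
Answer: Rational(-27545, 127) ≈ -216.89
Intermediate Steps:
A = -3 (A = Add(3, -6) = -3)
Function('Y')(L, V) = Add(9, Mul(-1, L))
Function('Q')(s, W) = Mul(2, s, Pow(Add(8, W), -1)) (Function('Q')(s, W) = Mul(Add(s, s), Pow(Add(W, Add(9, Mul(-1, 1))), -1)) = Mul(Mul(2, s), Pow(Add(W, Add(9, -1)), -1)) = Mul(Mul(2, s), Pow(Add(W, 8), -1)) = Mul(Mul(2, s), Pow(Add(8, W), -1)) = Mul(2, s, Pow(Add(8, W), -1)))
Function('a')(U) = Add(10, Pow(U, 2), Mul(-102, U))
Mul(Function('a')(-39), Pow(Add(43, Mul(Function('Q')(A, 2), 114)), -1)) = Mul(Add(10, Pow(-39, 2), Mul(-102, -39)), Pow(Add(43, Mul(Mul(2, -3, Pow(Add(8, 2), -1)), 114)), -1)) = Mul(Add(10, 1521, 3978), Pow(Add(43, Mul(Mul(2, -3, Pow(10, -1)), 114)), -1)) = Mul(5509, Pow(Add(43, Mul(Mul(2, -3, Rational(1, 10)), 114)), -1)) = Mul(5509, Pow(Add(43, Mul(Rational(-3, 5), 114)), -1)) = Mul(5509, Pow(Add(43, Rational(-342, 5)), -1)) = Mul(5509, Pow(Rational(-127, 5), -1)) = Mul(5509, Rational(-5, 127)) = Rational(-27545, 127)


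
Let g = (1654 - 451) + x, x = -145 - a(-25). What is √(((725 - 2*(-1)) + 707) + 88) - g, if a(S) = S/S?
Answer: -1057 + √1522 ≈ -1018.0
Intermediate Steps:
a(S) = 1
x = -146 (x = -145 - 1*1 = -145 - 1 = -146)
g = 1057 (g = (1654 - 451) - 146 = 1203 - 146 = 1057)
√(((725 - 2*(-1)) + 707) + 88) - g = √(((725 - 2*(-1)) + 707) + 88) - 1*1057 = √(((725 + 2) + 707) + 88) - 1057 = √((727 + 707) + 88) - 1057 = √(1434 + 88) - 1057 = √1522 - 1057 = -1057 + √1522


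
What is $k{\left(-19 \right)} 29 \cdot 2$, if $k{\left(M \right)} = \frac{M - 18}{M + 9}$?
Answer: $\frac{1073}{5} \approx 214.6$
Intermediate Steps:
$k{\left(M \right)} = \frac{-18 + M}{9 + M}$
$k{\left(-19 \right)} 29 \cdot 2 = \frac{-18 - 19}{9 - 19} \cdot 29 \cdot 2 = \frac{1}{-10} \left(-37\right) 58 = \left(- \frac{1}{10}\right) \left(-37\right) 58 = \frac{37}{10} \cdot 58 = \frac{1073}{5}$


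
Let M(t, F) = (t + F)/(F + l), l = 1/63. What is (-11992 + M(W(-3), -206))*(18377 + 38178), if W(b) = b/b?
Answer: -8800369098295/12977 ≈ -6.7815e+8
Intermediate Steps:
l = 1/63 ≈ 0.015873
W(b) = 1
M(t, F) = (F + t)/(1/63 + F) (M(t, F) = (t + F)/(F + 1/63) = (F + t)/(1/63 + F))
(-11992 + M(W(-3), -206))*(18377 + 38178) = (-11992 + 63*(-206 + 1)/(1 + 63*(-206)))*(18377 + 38178) = (-11992 + 63*(-205)/(1 - 12978))*56555 = (-11992 + 63*(-205)/(-12977))*56555 = (-11992 + 63*(-1/12977)*(-205))*56555 = (-11992 + 12915/12977)*56555 = -155607269/12977*56555 = -8800369098295/12977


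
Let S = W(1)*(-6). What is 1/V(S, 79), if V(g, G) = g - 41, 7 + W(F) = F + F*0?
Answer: -⅕ ≈ -0.20000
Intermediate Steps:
W(F) = -7 + F (W(F) = -7 + (F + F*0) = -7 + (F + 0) = -7 + F)
S = 36 (S = (-7 + 1)*(-6) = -6*(-6) = 36)
V(g, G) = -41 + g
1/V(S, 79) = 1/(-41 + 36) = 1/(-5) = -⅕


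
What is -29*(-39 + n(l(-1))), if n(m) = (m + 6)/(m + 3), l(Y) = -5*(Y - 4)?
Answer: 30769/28 ≈ 1098.9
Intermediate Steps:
l(Y) = 20 - 5*Y (l(Y) = -5*(-4 + Y) = 20 - 5*Y)
n(m) = (6 + m)/(3 + m)
-29*(-39 + n(l(-1))) = -29*(-39 + (6 + (20 - 5*(-1)))/(3 + (20 - 5*(-1)))) = -29*(-39 + (6 + (20 + 5))/(3 + (20 + 5))) = -29*(-39 + (6 + 25)/(3 + 25)) = -29*(-39 + 31/28) = -29*(-1061/28) = 30769/28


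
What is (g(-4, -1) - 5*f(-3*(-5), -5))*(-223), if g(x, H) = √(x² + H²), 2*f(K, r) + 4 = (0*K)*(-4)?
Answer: -2230 - 223*√17 ≈ -3149.5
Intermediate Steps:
f(K, r) = -2 (f(K, r) = -2 + ((0*K)*(-4))/2 = -2 + (0*(-4))/2 = -2 + (½)*0 = -2 + 0 = -2)
g(x, H) = √(H² + x²)
(g(-4, -1) - 5*f(-3*(-5), -5))*(-223) = (√((-1)² + (-4)²) - 5*(-2))*(-223) = (√(1 + 16) + 10)*(-223) = (√17 + 10)*(-223) = (10 + √17)*(-223) = -2230 - 223*√17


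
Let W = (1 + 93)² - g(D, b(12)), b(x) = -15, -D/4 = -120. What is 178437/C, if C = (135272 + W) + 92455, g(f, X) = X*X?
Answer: 178437/236338 ≈ 0.75501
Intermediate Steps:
D = 480 (D = -4*(-120) = 480)
g(f, X) = X²
W = 8611 (W = (1 + 93)² - 1*(-15)² = 94² - 1*225 = 8836 - 225 = 8611)
C = 236338 (C = (135272 + 8611) + 92455 = 143883 + 92455 = 236338)
178437/C = 178437/236338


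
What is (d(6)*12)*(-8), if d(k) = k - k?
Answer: 0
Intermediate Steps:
d(k) = 0
(d(6)*12)*(-8) = (0*12)*(-8) = 0*(-8) = 0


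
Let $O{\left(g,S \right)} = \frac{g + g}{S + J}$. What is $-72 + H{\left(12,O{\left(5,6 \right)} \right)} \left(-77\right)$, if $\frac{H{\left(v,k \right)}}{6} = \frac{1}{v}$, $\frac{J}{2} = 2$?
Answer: $- \frac{221}{2} \approx -110.5$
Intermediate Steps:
$J = 4$ ($J = 2 \cdot 2 = 4$)
$O{\left(g,S \right)} = \frac{2 g}{4 + S}$ ($O{\left(g,S \right)} = \frac{g + g}{S + 4} = \frac{2 g}{4 + S}$)
$H{\left(v,k \right)} = \frac{6}{v}$
$-72 + H{\left(12,O{\left(5,6 \right)} \right)} \left(-77\right) = -72 + \frac{6}{12} \left(-77\right) = -72 + 6 \cdot \frac{1}{12} \left(-77\right) = -72 + \frac{1}{2} \left(-77\right) = -72 - \frac{77}{2} = - \frac{221}{2}$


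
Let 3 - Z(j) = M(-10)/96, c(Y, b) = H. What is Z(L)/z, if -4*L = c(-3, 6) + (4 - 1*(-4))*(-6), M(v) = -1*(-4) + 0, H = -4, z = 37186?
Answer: 71/892464 ≈ 7.9555e-5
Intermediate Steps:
c(Y, b) = -4
M(v) = 4 (M(v) = 4 + 0 = 4)
L = 13 (L = -(-4 + (4 - 1*(-4))*(-6))/4 = -(-4 + (4 + 4)*(-6))/4 = -(-4 + 8*(-6))/4 = -(-4 - 48)/4 = -¼*(-52) = 13)
Z(j) = 71/24 (Z(j) = 3 - 4/96 = 3 - 1*1/24 = 3 - 1/24 = 71/24)
Z(L)/z = (71/24)/37186 = (71/24)*(1/37186) = 71/892464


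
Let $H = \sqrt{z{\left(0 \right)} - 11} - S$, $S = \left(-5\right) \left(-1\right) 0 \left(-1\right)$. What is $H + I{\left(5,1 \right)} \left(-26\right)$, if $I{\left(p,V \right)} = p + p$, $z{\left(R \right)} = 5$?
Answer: $-260 + i \sqrt{6} \approx -260.0 + 2.4495 i$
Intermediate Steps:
$I{\left(p,V \right)} = 2 p$
$S = 0$ ($S = 5 \cdot 0 = 0$)
$H = i \sqrt{6}$ ($H = \sqrt{5 - 11} - 0 = \sqrt{-6} + 0 = i \sqrt{6} + 0 = i \sqrt{6} \approx 2.4495 i$)
$H + I{\left(5,1 \right)} \left(-26\right) = i \sqrt{6} + 2 \cdot 5 \left(-26\right) = i \sqrt{6} + 10 \left(-26\right) = i \sqrt{6} - 260 = -260 + i \sqrt{6}$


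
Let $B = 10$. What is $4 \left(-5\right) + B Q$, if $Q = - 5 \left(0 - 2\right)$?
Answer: $80$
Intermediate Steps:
$Q = 10$ ($Q = \left(-5\right) \left(-2\right) = 10$)
$4 \left(-5\right) + B Q = 4 \left(-5\right) + 10 \cdot 10 = -20 + 100 = 80$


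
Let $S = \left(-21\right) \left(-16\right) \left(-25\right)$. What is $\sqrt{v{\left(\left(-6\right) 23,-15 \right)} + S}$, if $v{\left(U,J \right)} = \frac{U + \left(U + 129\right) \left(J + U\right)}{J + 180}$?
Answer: $\frac{i \sqrt{25387285}}{55} \approx 91.611 i$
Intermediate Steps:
$v{\left(U,J \right)} = \frac{U + \left(129 + U\right) \left(J + U\right)}{180 + J}$
$S = -8400$ ($S = 336 \left(-25\right) = -8400$)
$\sqrt{v{\left(\left(-6\right) 23,-15 \right)} + S} = \sqrt{\frac{\left(\left(-6\right) 23\right)^{2} + 129 \left(-15\right) + 130 \left(\left(-6\right) 23\right) - 15 \left(\left(-6\right) 23\right)}{180 - 15} - 8400} = \sqrt{\frac{\left(-138\right)^{2} - 1935 + 130 \left(-138\right) - -2070}{165} - 8400} = \sqrt{\frac{19044 - 1935 - 17940 + 2070}{165} - 8400} = \sqrt{\frac{1}{165} \cdot 1239 - 8400} = \sqrt{\frac{413}{55} - 8400} = \sqrt{- \frac{461587}{55}} = \frac{i \sqrt{25387285}}{55}$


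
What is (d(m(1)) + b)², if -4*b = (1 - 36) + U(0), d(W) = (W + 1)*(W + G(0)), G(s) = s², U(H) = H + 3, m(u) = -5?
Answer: 784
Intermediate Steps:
U(H) = 3 + H
d(W) = W*(1 + W) (d(W) = (W + 1)*(W + 0²) = (1 + W)*(W + 0) = (1 + W)*W = W*(1 + W))
b = 8 (b = -((1 - 36) + (3 + 0))/4 = -(-35 + 3)/4 = -¼*(-32) = 8)
(d(m(1)) + b)² = (-5*(1 - 5) + 8)² = (-5*(-4) + 8)² = (20 + 8)² = 28² = 784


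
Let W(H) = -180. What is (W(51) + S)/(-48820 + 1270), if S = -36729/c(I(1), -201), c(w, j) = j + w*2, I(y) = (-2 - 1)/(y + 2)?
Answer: -9/459650 ≈ -1.9580e-5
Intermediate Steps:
I(y) = -3/(2 + y)
c(w, j) = j + 2*w
S = 5247/29 (S = -36729/(-201 + 2*(-3/(2 + 1))) = -36729/(-201 + 2*(-3/3)) = -36729/(-201 + 2*(-3*⅓)) = -36729/(-201 + 2*(-1)) = -36729/(-201 - 2) = -36729/(-203) = -36729*(-1/203) = 5247/29 ≈ 180.93)
(W(51) + S)/(-48820 + 1270) = (-180 + 5247/29)/(-48820 + 1270) = (27/29)/(-47550) = (27/29)*(-1/47550) = -9/459650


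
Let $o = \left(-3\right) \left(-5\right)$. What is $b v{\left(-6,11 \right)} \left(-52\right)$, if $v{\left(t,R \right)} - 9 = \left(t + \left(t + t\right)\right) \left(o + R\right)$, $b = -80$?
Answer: $-1909440$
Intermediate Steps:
$o = 15$
$v{\left(t,R \right)} = 9 + 3 t \left(15 + R\right)$ ($v{\left(t,R \right)} = 9 + \left(t + \left(t + t\right)\right) \left(15 + R\right) = 9 + \left(t + 2 t\right) \left(15 + R\right) = 9 + 3 t \left(15 + R\right)$)
$b v{\left(-6,11 \right)} \left(-52\right) = - 80 \left(9 + 45 \left(-6\right) + 3 \cdot 11 \left(-6\right)\right) \left(-52\right) = - 80 \left(9 - 270 - 198\right) \left(-52\right) = \left(-80\right) \left(-459\right) \left(-52\right) = 36720 \left(-52\right) = -1909440$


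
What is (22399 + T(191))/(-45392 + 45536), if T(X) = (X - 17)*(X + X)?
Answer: 88867/144 ≈ 617.13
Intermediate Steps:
T(X) = 2*X*(-17 + X) (T(X) = (-17 + X)*(2*X) = 2*X*(-17 + X))
(22399 + T(191))/(-45392 + 45536) = (22399 + 2*191*(-17 + 191))/(-45392 + 45536) = (22399 + 2*191*174)/144 = (22399 + 66468)*(1/144) = 88867*(1/144) = 88867/144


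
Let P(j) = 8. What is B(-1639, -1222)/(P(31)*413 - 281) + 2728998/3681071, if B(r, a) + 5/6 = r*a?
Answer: 44285455165877/66767265798 ≈ 663.28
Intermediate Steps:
B(r, a) = -⅚ + a*r (B(r, a) = -⅚ + r*a = -⅚ + a*r)
B(-1639, -1222)/(P(31)*413 - 281) + 2728998/3681071 = (-⅚ - 1222*(-1639))/(8*413 - 281) + 2728998/3681071 = (-⅚ + 2002858)/(3304 - 281) + 2728998*(1/3681071) = (12017143/6)/3023 + 2728998/3681071 = (12017143/6)*(1/3023) + 2728998/3681071 = 12017143/18138 + 2728998/3681071 = 44285455165877/66767265798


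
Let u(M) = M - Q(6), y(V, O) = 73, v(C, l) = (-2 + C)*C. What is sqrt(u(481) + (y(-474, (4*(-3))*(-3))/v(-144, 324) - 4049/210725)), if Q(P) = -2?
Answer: sqrt(494137228849154)/1011480 ≈ 21.977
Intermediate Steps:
v(C, l) = C*(-2 + C)
u(M) = 2 + M (u(M) = M - 1*(-2) = M + 2 = 2 + M)
sqrt(u(481) + (y(-474, (4*(-3))*(-3))/v(-144, 324) - 4049/210725)) = sqrt((2 + 481) + (73/((-144*(-2 - 144))) - 4049/210725)) = sqrt(483 + (73/((-144*(-146))) - 4049*1/210725)) = sqrt(483 + (73/21024 - 4049/210725)) = sqrt(483 + (73*(1/21024) - 4049/210725)) = sqrt(483 + (1/288 - 4049/210725)) = sqrt(483 - 955387/60688800) = sqrt(29311735013/60688800) = sqrt(494137228849154)/1011480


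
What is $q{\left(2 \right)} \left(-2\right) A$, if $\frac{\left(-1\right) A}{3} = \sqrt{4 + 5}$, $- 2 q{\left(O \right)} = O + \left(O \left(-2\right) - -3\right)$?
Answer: $-9$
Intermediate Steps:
$q{\left(O \right)} = - \frac{3}{2} + \frac{O}{2}$ ($q{\left(O \right)} = - \frac{O + \left(O \left(-2\right) - -3\right)}{2} = - \frac{O - \left(-3 + 2 O\right)}{2} = - \frac{3 - O}{2} = - \frac{3}{2} + \frac{O}{2}$)
$A = -9$ ($A = - 3 \sqrt{4 + 5} = - 3 \sqrt{9} = \left(-3\right) 3 = -9$)
$q{\left(2 \right)} \left(-2\right) A = \left(- \frac{3}{2} + \frac{1}{2} \cdot 2\right) \left(-2\right) \left(-9\right) = \left(- \frac{3}{2} + 1\right) \left(-2\right) \left(-9\right) = \left(- \frac{1}{2}\right) \left(-2\right) \left(-9\right) = 1 \left(-9\right) = -9$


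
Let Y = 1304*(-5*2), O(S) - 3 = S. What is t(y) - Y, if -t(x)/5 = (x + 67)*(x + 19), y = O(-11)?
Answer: 9795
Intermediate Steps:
O(S) = 3 + S
y = -8 (y = 3 - 11 = -8)
t(x) = -5*(19 + x)*(67 + x) (t(x) = -5*(x + 67)*(x + 19) = -5*(67 + x)*(19 + x) = -5*(19 + x)*(67 + x))
Y = -13040 (Y = 1304*(-10) = -13040)
t(y) - Y = (-6365 - 430*(-8) - 5*(-8)²) - 1*(-13040) = (-6365 + 3440 - 5*64) + 13040 = (-6365 + 3440 - 320) + 13040 = -3245 + 13040 = 9795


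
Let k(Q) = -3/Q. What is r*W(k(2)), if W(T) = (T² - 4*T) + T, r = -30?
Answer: -405/2 ≈ -202.50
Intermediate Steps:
W(T) = T² - 3*T
r*W(k(2)) = -30*(-3/2)*(-3 - 3/2) = -30*(-3*½)*(-3 - 3*½) = -(-45)*(-3 - 3/2) = -(-45)*(-9)/2 = -30*27/4 = -405/2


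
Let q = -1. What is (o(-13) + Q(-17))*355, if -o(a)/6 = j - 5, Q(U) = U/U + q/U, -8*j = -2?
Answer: 356775/34 ≈ 10493.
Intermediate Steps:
j = 1/4 (j = -1/8*(-2) = 1/4 ≈ 0.25000)
Q(U) = 1 - 1/U (Q(U) = U/U - 1/U = 1 - 1/U)
o(a) = 57/2 (o(a) = -6*(1/4 - 5) = -6*(-19/4) = 57/2)
(o(-13) + Q(-17))*355 = (57/2 + (-1 - 17)/(-17))*355 = (57/2 - 1/17*(-18))*355 = (57/2 + 18/17)*355 = (1005/34)*355 = 356775/34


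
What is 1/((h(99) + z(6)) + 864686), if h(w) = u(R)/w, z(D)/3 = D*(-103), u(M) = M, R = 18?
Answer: 11/9491154 ≈ 1.1590e-6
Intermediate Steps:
z(D) = -309*D (z(D) = 3*(D*(-103)) = 3*(-103*D) = -309*D)
h(w) = 18/w
1/((h(99) + z(6)) + 864686) = 1/((18/99 - 309*6) + 864686) = 1/((18*(1/99) - 1854) + 864686) = 1/((2/11 - 1854) + 864686) = 1/(-20392/11 + 864686) = 1/(9491154/11) = 11/9491154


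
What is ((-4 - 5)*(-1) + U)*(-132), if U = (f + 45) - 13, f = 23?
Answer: -8448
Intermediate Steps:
U = 55 (U = (23 + 45) - 13 = 68 - 13 = 55)
((-4 - 5)*(-1) + U)*(-132) = ((-4 - 5)*(-1) + 55)*(-132) = (-9*(-1) + 55)*(-132) = (9 + 55)*(-132) = 64*(-132) = -8448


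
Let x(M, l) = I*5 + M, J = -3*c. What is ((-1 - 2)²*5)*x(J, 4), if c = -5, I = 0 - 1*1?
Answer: 450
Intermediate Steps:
I = -1 (I = 0 - 1 = -1)
J = 15 (J = -3*(-5) = 15)
x(M, l) = -5 + M (x(M, l) = -1*5 + M = -5 + M)
((-1 - 2)²*5)*x(J, 4) = ((-1 - 2)²*5)*(-5 + 15) = ((-3)²*5)*10 = (9*5)*10 = 45*10 = 450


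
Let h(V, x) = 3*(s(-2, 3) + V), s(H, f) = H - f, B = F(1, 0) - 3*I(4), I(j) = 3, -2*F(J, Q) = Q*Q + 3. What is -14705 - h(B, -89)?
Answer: -29317/2 ≈ -14659.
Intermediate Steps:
F(J, Q) = -3/2 - Q**2/2 (F(J, Q) = -(Q*Q + 3)/2 = -(Q**2 + 3)/2 = -(3 + Q**2)/2 = -3/2 - Q**2/2)
B = -21/2 (B = (-3/2 - 1/2*0**2) - 3*3 = (-3/2 - 1/2*0) - 9 = (-3/2 + 0) - 9 = -3/2 - 9 = -21/2 ≈ -10.500)
h(V, x) = -15 + 3*V (h(V, x) = 3*((-2 - 1*3) + V) = 3*((-2 - 3) + V) = 3*(-5 + V) = -15 + 3*V)
-14705 - h(B, -89) = -14705 - (-15 + 3*(-21/2)) = -14705 - (-15 - 63/2) = -14705 - 1*(-93/2) = -14705 + 93/2 = -29317/2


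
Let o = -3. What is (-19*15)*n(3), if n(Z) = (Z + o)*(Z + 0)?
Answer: 0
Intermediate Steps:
n(Z) = Z*(-3 + Z) (n(Z) = (Z - 3)*(Z + 0) = (-3 + Z)*Z = Z*(-3 + Z))
(-19*15)*n(3) = (-19*15)*(3*(-3 + 3)) = -855*0 = -285*0 = 0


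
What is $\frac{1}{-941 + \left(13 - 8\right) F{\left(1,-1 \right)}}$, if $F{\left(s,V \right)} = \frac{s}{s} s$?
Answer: $- \frac{1}{936} \approx -0.0010684$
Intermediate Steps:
$F{\left(s,V \right)} = s$ ($F{\left(s,V \right)} = 1 s = s$)
$\frac{1}{-941 + \left(13 - 8\right) F{\left(1,-1 \right)}} = \frac{1}{-941 + \left(13 - 8\right) 1} = \frac{1}{-941 + 5 \cdot 1} = \frac{1}{-941 + 5} = \frac{1}{-936} = - \frac{1}{936}$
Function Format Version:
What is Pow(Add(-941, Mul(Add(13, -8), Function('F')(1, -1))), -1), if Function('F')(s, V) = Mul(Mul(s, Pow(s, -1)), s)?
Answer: Rational(-1, 936) ≈ -0.0010684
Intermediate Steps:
Function('F')(s, V) = s (Function('F')(s, V) = Mul(1, s) = s)
Pow(Add(-941, Mul(Add(13, -8), Function('F')(1, -1))), -1) = Pow(Add(-941, Mul(Add(13, -8), 1)), -1) = Pow(Add(-941, Mul(5, 1)), -1) = Pow(Add(-941, 5), -1) = Pow(-936, -1) = Rational(-1, 936)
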